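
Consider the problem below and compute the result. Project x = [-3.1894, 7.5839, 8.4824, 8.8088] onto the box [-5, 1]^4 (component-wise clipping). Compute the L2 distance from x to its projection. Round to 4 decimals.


Project each component onto [-5, 1].
clip(-3.1894) = -3.1894, clip(7.5839) = 1.0, clip(8.4824) = 1.0, clip(8.8088) = 1.0
Projection = [-3.1894, 1.0, 1.0, 1.0]
Squared diffs: [0.0, 43.3477, 55.9863, 60.9774]
Distance = sqrt(160.3114) = 12.6614


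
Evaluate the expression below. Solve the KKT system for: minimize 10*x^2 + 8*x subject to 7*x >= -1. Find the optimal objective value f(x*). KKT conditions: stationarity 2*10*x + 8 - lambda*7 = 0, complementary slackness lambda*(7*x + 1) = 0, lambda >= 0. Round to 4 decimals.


Step 1: Try lambda = 0 (constraint inactive).
x_unc = -8/(2*10) = -0.4
Check: 7*-0.4 = -2.8 < -1 -- violated!
Step 2: Constraint must be active: 7*x = -1
x* = -1/7 = -0.1429 (rounded; the exact value -1/7 is used below)
lambda = (2*10*(-1/7) + 8)/7 = 0.7347
Step 3: Compute optimal value.
f(x*) = 10*(-1/7)^2 + 8*(-1/7) = -0.9388


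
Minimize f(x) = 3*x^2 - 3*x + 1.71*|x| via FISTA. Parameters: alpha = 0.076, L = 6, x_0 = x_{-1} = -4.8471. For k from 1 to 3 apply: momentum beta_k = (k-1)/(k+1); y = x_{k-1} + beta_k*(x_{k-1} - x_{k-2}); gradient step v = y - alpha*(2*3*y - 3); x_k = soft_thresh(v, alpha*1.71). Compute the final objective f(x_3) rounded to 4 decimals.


FISTA on f(x) = 3*x^2 - 3*x + 1.71*|x|
L = 6, alpha = 0.076
Iteration 1: beta = 0.0, y = -4.8471 + 0.0*(-4.8471 + 4.8471) = -4.8471
  grad(y) = -32.0826, v = y - alpha*grad = -2.4088
  prox(v) = soft_thresh(-2.4088, 0.13) = -2.2789
Iteration 2: beta = 0.3333, y = -2.2789 + 0.3333*(-2.2789 + 4.8471) = -1.4228
  grad(y) = -11.5367, v = y - alpha*grad = -0.546
  prox(v) = soft_thresh(-0.546, 0.13) = -0.416
Iteration 3: beta = 0.5, y = -0.416 + 0.5*(-0.416 + 2.2789) = 0.5154
  grad(y) = 0.0923, v = y - alpha*grad = 0.5084
  prox(v) = soft_thresh(0.5084, 0.13) = 0.3784
f(x_3) = 3*0.3784^2 - 3*0.3784 + 1.71*|0.3784| = -0.0586


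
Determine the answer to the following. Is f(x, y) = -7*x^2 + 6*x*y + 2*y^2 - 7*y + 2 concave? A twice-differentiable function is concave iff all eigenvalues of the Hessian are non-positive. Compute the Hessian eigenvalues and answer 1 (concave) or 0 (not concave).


The Hessian of f(x,y) = -7*x^2 + 6*x*y + 2*y^2 - 7*y + 2 is:
H = [[-14, 6], [6, 4]]
Trace = -14 + 4 = -10
Determinant = -14*4 - (6)^2 = -92
Discriminant = (-10)^2 - 4*-92 = 468.0
Eigenvalues: lambda_1 = -15.8167, lambda_2 = 5.8167
The function is not concave.

0


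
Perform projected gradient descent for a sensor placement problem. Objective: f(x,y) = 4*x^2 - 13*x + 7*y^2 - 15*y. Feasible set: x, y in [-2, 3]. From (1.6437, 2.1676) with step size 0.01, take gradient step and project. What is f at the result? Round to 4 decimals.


Step 1: Compute gradient at (1.6437, 2.1676).
grad_x = 2*4*1.6437 - 13 = 0.1496
grad_y = 2*7*2.1676 - 15 = 15.3464
Step 2: Gradient step.
x_raw = 1.6437 - 0.01*0.1496 = 1.6422
y_raw = 2.1676 - 0.01*15.3464 = 2.0141
Step 3: Project onto [-2, 3].
x_proj = clip(1.6422) = 1.6422
y_proj = clip(2.0141) = 2.0141
Step 4: Evaluate f.
f(1.6422, 2.0141) = -12.3761


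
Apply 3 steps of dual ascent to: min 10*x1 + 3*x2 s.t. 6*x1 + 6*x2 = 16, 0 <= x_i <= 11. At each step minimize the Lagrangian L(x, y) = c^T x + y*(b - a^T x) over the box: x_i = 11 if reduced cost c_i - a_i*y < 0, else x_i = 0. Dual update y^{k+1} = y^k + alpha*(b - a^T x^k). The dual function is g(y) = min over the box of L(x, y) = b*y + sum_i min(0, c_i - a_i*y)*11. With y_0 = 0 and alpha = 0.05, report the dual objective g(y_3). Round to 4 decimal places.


Dual ascent for LP: min 10*x1 + 3*x2, 6*x1 + 6*x2 = 16, 0 <= x_i <= 11
Step 1: y^k = 0.0, reduced costs: (10.0, 3.0)
  x^k = (0.0, 0.0), subgradient = b - a^T x = 16.0
  y^{k+1} = 0.0 + 0.05*16.0 = 0.8
Step 2: y^k = 0.8, reduced costs: (5.2, -1.8)
  x^k = (0.0, 11.0), subgradient = b - a^T x = -50.0
  y^{k+1} = 0.8 + 0.05*-50.0 = -1.7
Step 3: y^k = -1.7, reduced costs: (20.2, 13.2)
  x^k = (0.0, 0.0), subgradient = b - a^T x = 16.0
  y^{k+1} = -1.7 + 0.05*16.0 = -0.9
Dual objective at y_3 = -0.9: reduced costs (15.4, 8.4), box minimizer x = (0.0, 0.0)
g(y_3) = b*y + (c1 - a1*y)*x1 + (c2 - a2*y)*x2 = 16*(-0.9) + 15.4*0.0 + 8.4*0.0 = -14.4 + 0.0 + 0.0 = -14.4


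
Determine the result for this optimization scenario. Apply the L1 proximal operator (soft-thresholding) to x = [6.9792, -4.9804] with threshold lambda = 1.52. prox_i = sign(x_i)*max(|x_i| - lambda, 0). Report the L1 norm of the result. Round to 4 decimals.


Soft-thresholding with lambda = 1.52:
prox(6.9792) = sign(6.9792)*max(|6.9792| - 1.52, 0) = 5.4592
prox(-4.9804) = sign(-4.9804)*max(|-4.9804| - 1.52, 0) = -3.4604
prox(x) = [5.4592, -3.4604]
||prox(x)||_1 = 5.4592 + 3.4604 = 8.9196


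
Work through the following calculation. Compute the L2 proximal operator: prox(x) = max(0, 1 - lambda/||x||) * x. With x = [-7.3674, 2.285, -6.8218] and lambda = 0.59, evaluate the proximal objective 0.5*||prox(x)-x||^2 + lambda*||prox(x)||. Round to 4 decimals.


Step 1: Compute ||x||.
||x|| = 10.2974
Step 2: Compute scaling factor.
scale = max(0, 1 - 0.59/10.2974) = 0.9427
Step 3: prox(x) = [-6.9453, 2.1541, -6.4309]
||prox(x)|| = 9.7074
Step 4: Proximal objective.
0.5*||prox-x||^2 = 0.1741
lambda*||prox|| = 5.7274
Total = 5.9014


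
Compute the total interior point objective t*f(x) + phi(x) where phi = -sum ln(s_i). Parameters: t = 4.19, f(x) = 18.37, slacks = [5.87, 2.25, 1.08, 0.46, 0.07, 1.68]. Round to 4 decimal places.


Step 1: Compute log-barrier.
ln values: [1.7699, 0.8109, 0.077, -0.7765, -2.6593, 0.5188]
phi = -(1.7699 + 0.8109 + 0.077 - 0.7765 - 2.6593 + 0.5188) = 0.2592
Step 2: Compute augmented objective.
t*f(x) = 4.19*18.37 = 76.9703
Total = 76.9703 + 0.2592 = 77.2295


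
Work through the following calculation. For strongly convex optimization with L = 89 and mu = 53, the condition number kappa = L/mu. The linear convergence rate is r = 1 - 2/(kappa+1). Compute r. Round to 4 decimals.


Step 1: Compute the condition number.
kappa = L/mu = 89/53 = 1.6792
Step 2: Compute the convergence rate.
r = 1 - 2/(kappa + 1) = 1 - 2*mu/(L + mu) = (L - mu)/(L + mu) = 36/142 = 0.2535


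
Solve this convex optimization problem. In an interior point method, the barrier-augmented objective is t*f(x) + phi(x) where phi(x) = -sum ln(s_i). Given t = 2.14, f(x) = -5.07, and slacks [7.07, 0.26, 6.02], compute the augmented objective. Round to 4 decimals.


Step 1: Compute log-barrier.
ln values: [1.9559, -1.3471, 1.7951]
phi = -(1.9559 - 1.3471 + 1.7951) = -2.4039
Step 2: Compute augmented objective.
t*f(x) = 2.14*-5.07 = -10.8498
Total = -10.8498 - 2.4039 = -13.2537


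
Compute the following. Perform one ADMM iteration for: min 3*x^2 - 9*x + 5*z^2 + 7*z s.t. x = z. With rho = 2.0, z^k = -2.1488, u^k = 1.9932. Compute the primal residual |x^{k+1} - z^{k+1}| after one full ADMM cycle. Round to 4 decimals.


ADMM iteration with rho = 2.0, z^k = -2.1488, u^k = 1.9932
Step 1: x-update.
Minimize 3*x^2 - 9*x + (2.0/2)*(x + 2.1488 + 1.9932)^2
FOC: (2*3 + 2.0)*x = 9 + 2.0*(-2.1488 - 1.9932)
x^{k+1} = 0.0895
Step 2: z-update.
Minimize 5*z^2 + 7*z + (2.0/2)*(0.0895 - z + 1.9932)^2
FOC: (2*5 + 2.0)*z = -7 + 2.0*(0.0895 + 1.9932)
z^{k+1} = -0.2362
Step 3: u-update.
u^{k+1} = 1.9932 + 0.0895 + 0.2362 = 2.3189
Step 4: Primal residual = |0.0895 + 0.2362| = 0.3257


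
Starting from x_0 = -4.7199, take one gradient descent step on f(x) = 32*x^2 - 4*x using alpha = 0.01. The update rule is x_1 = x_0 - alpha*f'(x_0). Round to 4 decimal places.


We compute the gradient at x_0 and apply the update.
f'(x) = 64*x - 4
f'(-4.7199) = 64*-4.7199 - 4 = -306.0736
x_1 = -4.7199 - 0.01*-306.0736 = -1.6592


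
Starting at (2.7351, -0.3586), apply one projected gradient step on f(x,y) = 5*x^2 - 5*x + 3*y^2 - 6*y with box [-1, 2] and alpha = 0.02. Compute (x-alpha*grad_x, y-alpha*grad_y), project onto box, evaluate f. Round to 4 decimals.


Step 1: Compute gradient at (2.7351, -0.3586).
grad_x = 2*5*2.7351 - 5 = 22.351
grad_y = 2*3*-0.3586 - 6 = -8.1516
Step 2: Gradient step.
x_raw = 2.7351 - 0.02*22.351 = 2.2881
y_raw = -0.3586 - 0.02*-8.1516 = -0.1956
Step 3: Project onto [-1, 2].
x_proj = clip(2.2881) = 2.0
y_proj = clip(-0.1956) = -0.1956
Step 4: Evaluate f.
f(2.0, -0.1956) = 11.2881


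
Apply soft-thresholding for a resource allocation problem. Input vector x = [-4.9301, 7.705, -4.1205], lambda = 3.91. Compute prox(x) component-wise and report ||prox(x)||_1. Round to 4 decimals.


Soft-thresholding with lambda = 3.91:
prox(-4.9301) = sign(-4.9301)*max(|-4.9301| - 3.91, 0) = -1.0201
prox(7.705) = sign(7.705)*max(|7.705| - 3.91, 0) = 3.795
prox(-4.1205) = sign(-4.1205)*max(|-4.1205| - 3.91, 0) = -0.2105
prox(x) = [-1.0201, 3.795, -0.2105]
||prox(x)||_1 = 1.0201 + 3.795 + 0.2105 = 5.0256


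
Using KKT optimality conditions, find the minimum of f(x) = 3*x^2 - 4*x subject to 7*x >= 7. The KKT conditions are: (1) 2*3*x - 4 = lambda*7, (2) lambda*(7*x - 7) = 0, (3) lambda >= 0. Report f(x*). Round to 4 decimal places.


Step 1: Try lambda = 0 (constraint inactive).
x_unc = 4/(2*3) = 0.6667
Check: 7*0.6667 = 4.6669 < 7 -- violated!
Step 2: Constraint must be active: 7*x = 7
x* = 7/7 = 1.0
lambda = (2*3*1.0 - 4)/7 = 0.2857
Step 3: Compute optimal value.
f(x*) = 3*1.0^2 - 4*1.0 = -1.0


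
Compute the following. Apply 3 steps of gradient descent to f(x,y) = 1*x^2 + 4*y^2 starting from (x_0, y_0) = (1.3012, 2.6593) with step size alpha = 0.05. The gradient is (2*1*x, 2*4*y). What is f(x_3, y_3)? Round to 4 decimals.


Gradient descent on f(x,y) = 1*x^2 + 4*y^2.
Starting point: (1.3012, 2.6593), alpha = 0.05
Step 1: grad_x = 2*1*1.3012 = 2.6024, grad_y = 2*4*2.6593 = 21.2744
  x_1 = 1.3012 - 0.05*2.6024 = 1.1711
  y_1 = 2.6593 - 0.05*21.2744 = 1.5956
Step 2: grad_x = 2*1*1.1711 = 2.3422, grad_y = 2*4*1.5956 = 12.7646
  x_2 = 1.1711 - 0.05*2.3422 = 1.054
  y_2 = 1.5956 - 0.05*12.7646 = 0.9573
Step 3: grad_x = 2*1*1.054 = 2.1079, grad_y = 2*4*0.9573 = 7.6588
  x_3 = 1.054 - 0.05*2.1079 = 0.9486
  y_3 = 0.9573 - 0.05*7.6588 = 0.5744
f(0.9486, 0.5744) = 1*0.9486^2 + 4*0.5744^2 = 2.2196


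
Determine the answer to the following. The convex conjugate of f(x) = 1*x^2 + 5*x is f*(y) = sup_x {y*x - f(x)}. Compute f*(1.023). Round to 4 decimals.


f*(y) = sup_x {y*x - a*x^2 - b*x} = sup_x {(y-b)*x - a*x^2}
FOC: (y - b) - 2a*x = 0 => x* = (y - b)/(2a)
x* = (1.023 - 5)/(2*1) = -1.9885
f*(1.023) = (y-b)^2/(4a) = (1.023 - 5)^2/(4*1)
= 15.8165/4 = 3.9541


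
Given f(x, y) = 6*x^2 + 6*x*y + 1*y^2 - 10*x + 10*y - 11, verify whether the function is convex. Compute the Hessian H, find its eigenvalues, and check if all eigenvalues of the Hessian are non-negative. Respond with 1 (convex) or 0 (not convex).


The Hessian of f(x,y) = 6*x^2 + 6*x*y + 1*y^2 - 10*x + 10*y - 11 is:
H = [[12, 6], [6, 2]]
Trace = 12 + 2 = 14
Determinant = 12*2 - (6)^2 = -12
Discriminant = (14)^2 - 4*-12 = 244.0
Eigenvalues: lambda_1 = -0.8102, lambda_2 = 14.8102
The function is not convex.

0


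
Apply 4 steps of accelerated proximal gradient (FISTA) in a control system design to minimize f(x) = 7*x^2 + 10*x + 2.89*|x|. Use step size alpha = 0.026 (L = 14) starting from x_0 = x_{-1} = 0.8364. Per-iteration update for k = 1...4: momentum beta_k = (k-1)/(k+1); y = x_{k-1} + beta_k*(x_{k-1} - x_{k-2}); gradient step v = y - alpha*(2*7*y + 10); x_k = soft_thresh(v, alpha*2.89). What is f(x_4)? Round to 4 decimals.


FISTA on f(x) = 7*x^2 + 10*x + 2.89*|x|
L = 14, alpha = 0.026
Iteration 1: beta = 0.0, y = 0.8364 + 0.0*(0.8364 - 0.8364) = 0.8364
  grad(y) = 21.7096, v = y - alpha*grad = 0.272
  prox(v) = soft_thresh(0.272, 0.0751) = 0.1968
Iteration 2: beta = 0.3333, y = 0.1968 + 0.3333*(0.1968 - 0.8364) = -0.0164
  grad(y) = 9.7706, v = y - alpha*grad = -0.2704
  prox(v) = soft_thresh(-0.2704, 0.0751) = -0.1953
Iteration 3: beta = 0.5, y = -0.1953 + 0.5*(-0.1953 - 0.1968) = -0.3913
  grad(y) = 4.5214, v = y - alpha*grad = -0.5089
  prox(v) = soft_thresh(-0.5089, 0.0751) = -0.4337
Iteration 4: beta = 0.6, y = -0.4337 + 0.6*(-0.4337 + 0.1953) = -0.5768
  grad(y) = 1.9245, v = y - alpha*grad = -0.6269
  prox(v) = soft_thresh(-0.6269, 0.0751) = -0.5517
f(x_4) = 7*(-0.5517)^2 + 10*(-0.5517) + 2.89*|-0.5517| = -1.792


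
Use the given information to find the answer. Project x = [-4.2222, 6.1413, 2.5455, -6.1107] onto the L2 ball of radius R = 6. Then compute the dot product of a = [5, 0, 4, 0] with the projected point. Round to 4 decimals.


Step 1: Compute ||x|| (intermediates to 6 decimals).
||x|| = sqrt((-4.2222)^2 + 6.1413^2 + 2.5455^2 + (-6.1107)^2) = 9.968087
Step 2: Project.
Since ||x|| > R, scale = R/||x|| = 6/9.968087 = 0.601921, proj(x) = scale * x
proj(x) = [-2.541431, 3.696577, 1.53219, -3.678159]
Step 3: Dot product.
a^T * proj(x) = 5*(-2.541431) + 0*3.696577 + 4*1.53219 + 0*(-3.678159) = -6.5784


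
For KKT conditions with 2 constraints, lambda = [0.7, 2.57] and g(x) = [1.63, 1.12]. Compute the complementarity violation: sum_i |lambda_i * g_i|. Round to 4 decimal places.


KKT complementary slackness check:
lambda_1 * g_1 = 0.7 * 1.63 = 1.141
lambda_2 * g_2 = 2.57 * 1.12 = 2.8784
Total violation = 1.141 + 2.8784 = 4.0194


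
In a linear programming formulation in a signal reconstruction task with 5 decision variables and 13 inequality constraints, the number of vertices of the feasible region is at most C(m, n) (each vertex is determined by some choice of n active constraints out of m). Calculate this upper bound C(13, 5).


Each vertex corresponds to some choice of n active constraints out of m, so the number of vertices is at most C(m, n) = m! / (n!(m-n)!).
m = 13, n = 5
Numerator: 13 * 12 * 11 * 10 * 9
Denominator: 5! = 120
C(13, 5) = 1287


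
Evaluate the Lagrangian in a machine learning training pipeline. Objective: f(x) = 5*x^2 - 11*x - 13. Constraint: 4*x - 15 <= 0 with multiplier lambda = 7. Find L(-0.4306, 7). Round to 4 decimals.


Step 1: Evaluate f(x).
f(-0.4306) = 5*(-0.4306)^2 - 11*(-0.4306) - 13 = -7.3363
Step 2: Evaluate g(x).
g(-0.4306) = 4*-0.4306 - 15 = -16.7224
Step 3: Compute Lagrangian.
L = -7.3363 + 7*-16.7224 = -124.3931


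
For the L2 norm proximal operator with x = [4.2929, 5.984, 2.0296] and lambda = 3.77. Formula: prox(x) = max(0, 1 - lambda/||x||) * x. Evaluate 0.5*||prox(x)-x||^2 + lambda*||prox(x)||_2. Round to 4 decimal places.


Step 1: Compute ||x||.
||x|| = 7.6391
Step 2: Compute scaling factor.
scale = max(0, 1 - 3.77/7.6391) = 0.5065
Step 3: prox(x) = [2.1743, 3.0308, 1.028]
||prox(x)|| = 3.8691
Step 4: Proximal objective.
0.5*||prox-x||^2 = 7.1065
lambda*||prox|| = 14.5865
Total = 21.6931


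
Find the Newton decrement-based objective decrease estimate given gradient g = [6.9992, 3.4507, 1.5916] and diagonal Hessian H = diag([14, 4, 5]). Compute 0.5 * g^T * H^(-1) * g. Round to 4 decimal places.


Step 1: H is diagonal, so H^(-1) * g = [0.4999, 0.8627, 0.3183].
Step 2: g^T H^(-1) g = sum_i g_i^2 / H_ii
  = (6.9992)^2/14 + (3.4507)^2/4 + (1.5916)^2/5
  = 3.4992 + 2.9768 + 0.5066 = 6.9827
Step 3: Objective decrease = 0.5 * g^T H^(-1) g = 3.4913


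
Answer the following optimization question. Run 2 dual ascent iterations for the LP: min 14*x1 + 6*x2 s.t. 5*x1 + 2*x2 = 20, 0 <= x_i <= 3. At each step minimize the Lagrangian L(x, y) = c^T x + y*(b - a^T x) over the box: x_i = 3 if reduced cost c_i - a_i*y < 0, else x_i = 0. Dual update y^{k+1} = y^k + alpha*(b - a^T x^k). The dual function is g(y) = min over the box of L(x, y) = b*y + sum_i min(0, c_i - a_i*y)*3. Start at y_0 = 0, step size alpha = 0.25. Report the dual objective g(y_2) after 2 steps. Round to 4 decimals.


Dual ascent for LP: min 14*x1 + 6*x2, 5*x1 + 2*x2 = 20, 0 <= x_i <= 3
Step 1: y^k = 0.0, reduced costs: (14.0, 6.0)
  x^k = (0.0, 0.0), subgradient = b - a^T x = 20.0
  y^{k+1} = 0.0 + 0.25*20.0 = 5.0
Step 2: y^k = 5.0, reduced costs: (-11.0, -4.0)
  x^k = (3.0, 3.0), subgradient = b - a^T x = -1.0
  y^{k+1} = 5.0 + 0.25*-1.0 = 4.75
Dual objective at y_2 = 4.75: reduced costs (-9.75, -3.5), box minimizer x = (3.0, 3.0)
g(y_2) = b*y + (c1 - a1*y)*x1 + (c2 - a2*y)*x2 = 20*4.75 + (-9.75)*3.0 + (-3.5)*3.0 = 95.0 - 29.25 - 10.5 = 55.25


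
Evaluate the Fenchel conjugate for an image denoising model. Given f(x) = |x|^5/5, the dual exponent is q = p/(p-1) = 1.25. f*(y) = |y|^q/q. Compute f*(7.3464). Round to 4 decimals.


The conjugate exponent q satisfies 1/p + 1/q = 1.
p = 5, so q = 5/(5 - 1) = 1.25
|y|^q = 7.3464^1.25 = 12.0946
f*(7.3464) = 12.0946 / 1.25 = 9.6757


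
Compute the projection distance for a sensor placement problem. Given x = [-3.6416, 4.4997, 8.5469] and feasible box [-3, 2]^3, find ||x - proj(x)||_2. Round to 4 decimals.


Project each component onto [-3, 2].
clip(-3.6416) = -3.0, clip(4.4997) = 2.0, clip(8.5469) = 2.0
Projection = [-3.0, 2.0, 2.0]
Squared diffs: [0.4117, 6.2485, 42.8619]
Distance = sqrt(49.5221) = 7.0372


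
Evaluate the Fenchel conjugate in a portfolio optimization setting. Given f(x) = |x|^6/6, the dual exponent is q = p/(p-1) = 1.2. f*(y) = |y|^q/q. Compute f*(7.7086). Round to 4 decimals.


The conjugate exponent q satisfies 1/p + 1/q = 1.
p = 6, so q = 6/(6 - 1) = 1.2
|y|^q = 7.7086^1.2 = 11.5977
f*(7.7086) = 11.5977 / 1.2 = 9.6647


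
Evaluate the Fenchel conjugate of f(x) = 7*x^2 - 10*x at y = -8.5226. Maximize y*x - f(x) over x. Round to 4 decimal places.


f*(y) = sup_x {y*x - a*x^2 - b*x} = sup_x {(y-b)*x - a*x^2}
FOC: (y - b) - 2a*x = 0 => x* = (y - b)/(2a)
x* = (-8.5226 + 10)/(2*7) = 0.1055
f*(-8.5226) = (y-b)^2/(4a) = (-8.5226 + 10)^2/(4*7)
= 2.1827/28 = 0.078


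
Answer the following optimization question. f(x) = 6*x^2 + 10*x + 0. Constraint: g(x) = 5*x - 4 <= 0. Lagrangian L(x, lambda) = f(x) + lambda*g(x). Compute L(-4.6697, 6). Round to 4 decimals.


Step 1: Evaluate f(x).
f(-4.6697) = 6*(-4.6697)^2 + 10*(-4.6697) + 0 = 84.1396
Step 2: Evaluate g(x).
g(-4.6697) = 5*-4.6697 - 4 = -27.3485
Step 3: Compute Lagrangian.
L = 84.1396 + 6*-27.3485 = -79.9514


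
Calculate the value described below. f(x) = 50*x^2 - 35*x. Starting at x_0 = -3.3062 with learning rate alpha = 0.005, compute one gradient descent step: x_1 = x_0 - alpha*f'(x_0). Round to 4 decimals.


We compute the gradient at x_0 and apply the update.
f'(x) = 100*x - 35
f'(-3.3062) = 100*-3.3062 - 35 = -365.62
x_1 = -3.3062 - 0.005*-365.62 = -1.4781


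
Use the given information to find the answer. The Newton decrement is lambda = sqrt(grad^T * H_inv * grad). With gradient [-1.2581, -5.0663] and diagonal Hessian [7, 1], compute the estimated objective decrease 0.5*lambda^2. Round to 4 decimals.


Step 1: H is diagonal, so H^(-1) * g = [-0.1797, -5.0663].
Step 2: g^T H^(-1) g = sum_i g_i^2 / H_ii
  = (-1.2581)^2/7 + (-5.0663)^2/1
  = 0.2261 + 25.6674 = 25.8935
Step 3: Objective decrease = 0.5 * g^T H^(-1) g = 12.9468


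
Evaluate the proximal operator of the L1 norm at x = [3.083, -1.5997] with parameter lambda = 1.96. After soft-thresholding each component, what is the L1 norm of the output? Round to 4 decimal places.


Soft-thresholding with lambda = 1.96:
prox(3.083) = sign(3.083)*max(|3.083| - 1.96, 0) = 1.123
prox(-1.5997) = sign(-1.5997)*max(|-1.5997| - 1.96, 0) = 0.0
prox(x) = [1.123, 0.0]
||prox(x)||_1 = 1.123 + 0.0 = 1.123


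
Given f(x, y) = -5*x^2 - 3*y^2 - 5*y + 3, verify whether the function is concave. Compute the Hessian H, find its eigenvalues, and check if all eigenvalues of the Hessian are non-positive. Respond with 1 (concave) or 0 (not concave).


The Hessian of f(x,y) = -5*x^2 - 3*y^2 - 5*y + 3 is:
H = [[-10, 0], [0, -6]]
Trace = -10 - 6 = -16
Determinant = -10*-6 - (0)^2 = 60
Discriminant = (-16)^2 - 4*60 = 16.0
Eigenvalues: lambda_1 = -10.0, lambda_2 = -6.0
The function is concave.

1


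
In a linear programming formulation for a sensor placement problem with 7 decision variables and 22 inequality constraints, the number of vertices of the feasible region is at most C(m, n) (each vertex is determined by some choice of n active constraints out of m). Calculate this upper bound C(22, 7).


Each vertex corresponds to some choice of n active constraints out of m, so the number of vertices is at most C(m, n) = m! / (n!(m-n)!).
m = 22, n = 7
Numerator: 22 * 21 * 20 * 19 * 18 * 17 * 16
Denominator: 7! = 5040
C(22, 7) = 170544


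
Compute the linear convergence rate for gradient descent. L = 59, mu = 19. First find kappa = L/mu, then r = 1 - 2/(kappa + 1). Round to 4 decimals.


Step 1: Compute the condition number.
kappa = L/mu = 59/19 = 3.1053
Step 2: Compute the convergence rate.
r = 1 - 2/(kappa + 1) = 1 - 2*mu/(L + mu) = (L - mu)/(L + mu) = 40/78 = 0.5128


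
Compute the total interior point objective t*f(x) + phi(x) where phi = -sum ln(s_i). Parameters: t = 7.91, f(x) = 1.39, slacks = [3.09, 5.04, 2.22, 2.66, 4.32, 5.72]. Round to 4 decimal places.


Step 1: Compute log-barrier.
ln values: [1.1282, 1.6174, 0.7975, 0.9783, 1.4633, 1.744]
phi = -(1.1282 + 1.6174 + 0.7975 + 0.9783 + 1.4633 + 1.744) = -7.7286
Step 2: Compute augmented objective.
t*f(x) = 7.91*1.39 = 10.9949
Total = 10.9949 - 7.7286 = 3.2663


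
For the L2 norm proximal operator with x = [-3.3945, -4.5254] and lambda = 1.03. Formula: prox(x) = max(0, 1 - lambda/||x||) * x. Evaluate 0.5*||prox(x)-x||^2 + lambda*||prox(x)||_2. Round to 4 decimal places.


Step 1: Compute ||x||.
||x|| = 5.657
Step 2: Compute scaling factor.
scale = max(0, 1 - 1.03/5.657) = 0.8179
Step 3: prox(x) = [-2.7764, -3.7014]
||prox(x)|| = 4.627
Step 4: Proximal objective.
0.5*||prox-x||^2 = 0.5305
lambda*||prox|| = 4.7658
Total = 5.2963


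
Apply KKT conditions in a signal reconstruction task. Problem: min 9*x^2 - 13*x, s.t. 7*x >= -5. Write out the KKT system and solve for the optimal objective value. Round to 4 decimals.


Step 1: Try lambda = 0 (constraint inactive).
Stationarity: 2*9*x - 13 = 0
x* = 13/(2*9) = 13/18 = 0.7222 (rounded; the exact value 13/18 is used below)
Check constraint: 7*0.7222 = 5.0554 >= -5 -- satisfied.
Step 2: Compute optimal value.
f(x*) = 9*(13/18)^2 - 13*(13/18) = -4.6944


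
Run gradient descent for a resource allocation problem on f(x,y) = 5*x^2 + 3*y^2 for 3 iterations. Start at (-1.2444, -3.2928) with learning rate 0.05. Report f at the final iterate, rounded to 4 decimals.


Gradient descent on f(x,y) = 5*x^2 + 3*y^2.
Starting point: (-1.2444, -3.2928), alpha = 0.05
Step 1: grad_x = 2*5*-1.2444 = -12.444, grad_y = 2*3*-3.2928 = -19.7568
  x_1 = -1.2444 - 0.05*-12.444 = -0.6222
  y_1 = -3.2928 - 0.05*-19.7568 = -2.305
Step 2: grad_x = 2*5*-0.6222 = -6.222, grad_y = 2*3*-2.305 = -13.8298
  x_2 = -0.6222 - 0.05*-6.222 = -0.3111
  y_2 = -2.305 - 0.05*-13.8298 = -1.6135
Step 3: grad_x = 2*5*-0.3111 = -3.111, grad_y = 2*3*-1.6135 = -9.6808
  x_3 = -0.3111 - 0.05*-3.111 = -0.1556
  y_3 = -1.6135 - 0.05*-9.6808 = -1.1294
f(-0.1556, -1.1294) = 5*(-0.1556)^2 + 3*(-1.1294)^2 = 3.9478


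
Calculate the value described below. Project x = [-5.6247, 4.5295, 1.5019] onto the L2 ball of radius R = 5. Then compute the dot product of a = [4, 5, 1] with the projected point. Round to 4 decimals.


Step 1: Compute ||x|| (intermediates to 6 decimals).
||x|| = sqrt((-5.6247)^2 + 4.5295^2 + 1.5019^2) = 7.376268
Step 2: Project.
Since ||x|| > R, scale = R/||x|| = 5/7.376268 = 0.67785, proj(x) = scale * x
proj(x) = [-3.812703, 3.070322, 1.018063]
Step 3: Dot product.
a^T * proj(x) = 4*(-3.812703) + 5*3.070322 + 1*1.018063 = 1.1189


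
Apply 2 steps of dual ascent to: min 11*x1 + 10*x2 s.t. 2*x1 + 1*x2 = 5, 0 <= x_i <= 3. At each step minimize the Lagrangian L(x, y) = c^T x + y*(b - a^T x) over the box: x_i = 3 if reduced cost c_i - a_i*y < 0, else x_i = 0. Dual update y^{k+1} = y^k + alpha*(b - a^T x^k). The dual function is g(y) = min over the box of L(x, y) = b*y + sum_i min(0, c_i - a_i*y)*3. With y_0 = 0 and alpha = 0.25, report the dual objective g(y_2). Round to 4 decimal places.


Dual ascent for LP: min 11*x1 + 10*x2, 2*x1 + 1*x2 = 5, 0 <= x_i <= 3
Step 1: y^k = 0.0, reduced costs: (11.0, 10.0)
  x^k = (0.0, 0.0), subgradient = b - a^T x = 5.0
  y^{k+1} = 0.0 + 0.25*5.0 = 1.25
Step 2: y^k = 1.25, reduced costs: (8.5, 8.75)
  x^k = (0.0, 0.0), subgradient = b - a^T x = 5.0
  y^{k+1} = 1.25 + 0.25*5.0 = 2.5
Dual objective at y_2 = 2.5: reduced costs (6.0, 7.5), box minimizer x = (0.0, 0.0)
g(y_2) = b*y + (c1 - a1*y)*x1 + (c2 - a2*y)*x2 = 5*2.5 + 6.0*0.0 + 7.5*0.0 = 12.5 + 0.0 + 0.0 = 12.5


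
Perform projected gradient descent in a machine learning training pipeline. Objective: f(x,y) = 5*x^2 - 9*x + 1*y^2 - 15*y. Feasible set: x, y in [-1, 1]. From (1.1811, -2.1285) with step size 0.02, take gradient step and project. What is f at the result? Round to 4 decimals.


Step 1: Compute gradient at (1.1811, -2.1285).
grad_x = 2*5*1.1811 - 9 = 2.811
grad_y = 2*1*-2.1285 - 15 = -19.257
Step 2: Gradient step.
x_raw = 1.1811 - 0.02*2.811 = 1.1249
y_raw = -2.1285 - 0.02*-19.257 = -1.7434
Step 3: Project onto [-1, 1].
x_proj = clip(1.1249) = 1.0
y_proj = clip(-1.7434) = -1.0
Step 4: Evaluate f.
f(1.0, -1.0) = 12.0


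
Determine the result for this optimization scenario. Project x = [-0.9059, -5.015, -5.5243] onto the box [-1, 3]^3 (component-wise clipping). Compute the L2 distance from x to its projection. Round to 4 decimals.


Project each component onto [-1, 3].
clip(-0.9059) = -0.9059, clip(-5.015) = -1.0, clip(-5.5243) = -1.0
Projection = [-0.9059, -1.0, -1.0]
Squared diffs: [0.0, 16.1202, 20.4693]
Distance = sqrt(36.5895) = 6.0489


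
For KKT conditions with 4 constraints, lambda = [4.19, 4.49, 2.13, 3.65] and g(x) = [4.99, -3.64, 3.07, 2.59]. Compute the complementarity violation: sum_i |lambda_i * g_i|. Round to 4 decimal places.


KKT complementary slackness check:
lambda_1 * g_1 = 4.19 * 4.99 = 20.9081
lambda_2 * g_2 = 4.49 * -3.64 = -16.3436
lambda_3 * g_3 = 2.13 * 3.07 = 6.5391
lambda_4 * g_4 = 3.65 * 2.59 = 9.4535
Total violation = 20.9081 + 16.3436 + 6.5391 + 9.4535 = 53.2443


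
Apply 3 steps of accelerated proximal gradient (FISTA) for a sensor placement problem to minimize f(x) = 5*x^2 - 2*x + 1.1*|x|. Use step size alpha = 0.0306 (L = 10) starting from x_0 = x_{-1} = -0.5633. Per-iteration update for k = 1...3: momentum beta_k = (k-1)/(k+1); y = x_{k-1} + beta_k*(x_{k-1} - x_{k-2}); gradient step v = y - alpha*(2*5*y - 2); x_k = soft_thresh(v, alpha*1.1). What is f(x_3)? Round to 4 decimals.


FISTA on f(x) = 5*x^2 - 2*x + 1.1*|x|
L = 10, alpha = 0.0306
Iteration 1: beta = 0.0, y = -0.5633 + 0.0*(-0.5633 + 0.5633) = -0.5633
  grad(y) = -7.633, v = y - alpha*grad = -0.3297
  prox(v) = soft_thresh(-0.3297, 0.0337) = -0.2961
Iteration 2: beta = 0.3333, y = -0.2961 + 0.3333*(-0.2961 + 0.5633) = -0.207
  grad(y) = -4.0699, v = y - alpha*grad = -0.0825
  prox(v) = soft_thresh(-0.0825, 0.0337) = -0.0488
Iteration 3: beta = 0.5, y = -0.0488 + 0.5*(-0.0488 + 0.2961) = 0.0748
  grad(y) = -1.2516, v = y - alpha*grad = 0.1131
  prox(v) = soft_thresh(0.1131, 0.0337) = 0.0795
f(x_3) = 5*0.0795^2 - 2*0.0795 + 1.1*|0.0795| = -0.0399


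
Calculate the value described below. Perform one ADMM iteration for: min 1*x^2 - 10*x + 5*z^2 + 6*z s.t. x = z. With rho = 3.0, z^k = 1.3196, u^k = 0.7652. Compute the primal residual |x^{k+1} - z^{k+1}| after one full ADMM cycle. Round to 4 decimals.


ADMM iteration with rho = 3.0, z^k = 1.3196, u^k = 0.7652
Step 1: x-update.
Minimize 1*x^2 - 10*x + (3.0/2)*(x - 1.3196 + 0.7652)^2
FOC: (2*1 + 3.0)*x = 10 + 3.0*(1.3196 - 0.7652)
x^{k+1} = 2.3326
Step 2: z-update.
Minimize 5*z^2 + 6*z + (3.0/2)*(2.3326 - z + 0.7652)^2
FOC: (2*5 + 3.0)*z = -6 + 3.0*(2.3326 + 0.7652)
z^{k+1} = 0.2533
Step 3: u-update.
u^{k+1} = 0.7652 + 2.3326 - 0.2533 = 2.8445
Step 4: Primal residual = |2.3326 - 0.2533| = 2.0793


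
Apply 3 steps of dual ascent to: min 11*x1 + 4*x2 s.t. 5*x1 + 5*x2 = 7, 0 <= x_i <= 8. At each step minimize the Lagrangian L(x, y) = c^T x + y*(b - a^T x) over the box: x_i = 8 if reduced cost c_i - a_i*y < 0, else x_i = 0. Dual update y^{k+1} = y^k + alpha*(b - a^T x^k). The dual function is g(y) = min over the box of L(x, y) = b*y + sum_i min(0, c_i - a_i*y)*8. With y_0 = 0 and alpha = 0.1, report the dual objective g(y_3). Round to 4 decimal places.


Dual ascent for LP: min 11*x1 + 4*x2, 5*x1 + 5*x2 = 7, 0 <= x_i <= 8
Step 1: y^k = 0.0, reduced costs: (11.0, 4.0)
  x^k = (0.0, 0.0), subgradient = b - a^T x = 7.0
  y^{k+1} = 0.0 + 0.1*7.0 = 0.7
Step 2: y^k = 0.7, reduced costs: (7.5, 0.5)
  x^k = (0.0, 0.0), subgradient = b - a^T x = 7.0
  y^{k+1} = 0.7 + 0.1*7.0 = 1.4
Step 3: y^k = 1.4, reduced costs: (4.0, -3.0)
  x^k = (0.0, 8.0), subgradient = b - a^T x = -33.0
  y^{k+1} = 1.4 + 0.1*-33.0 = -1.9
Dual objective at y_3 = -1.9: reduced costs (20.5, 13.5), box minimizer x = (0.0, 0.0)
g(y_3) = b*y + (c1 - a1*y)*x1 + (c2 - a2*y)*x2 = 7*(-1.9) + 20.5*0.0 + 13.5*0.0 = -13.3 + 0.0 + 0.0 = -13.3


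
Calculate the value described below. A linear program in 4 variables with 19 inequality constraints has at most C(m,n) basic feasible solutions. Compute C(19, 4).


Each vertex corresponds to some choice of n active constraints out of m, so the number of vertices is at most C(m, n) = m! / (n!(m-n)!).
m = 19, n = 4
Numerator: 19 * 18 * 17 * 16
Denominator: 4! = 24
C(19, 4) = 3876


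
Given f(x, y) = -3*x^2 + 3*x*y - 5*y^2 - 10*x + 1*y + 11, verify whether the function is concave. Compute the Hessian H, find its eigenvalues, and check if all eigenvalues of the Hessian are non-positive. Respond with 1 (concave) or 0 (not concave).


The Hessian of f(x,y) = -3*x^2 + 3*x*y - 5*y^2 - 10*x + 1*y + 11 is:
H = [[-6, 3], [3, -10]]
Trace = -6 - 10 = -16
Determinant = -6*-10 - (3)^2 = 51
Discriminant = (-16)^2 - 4*51 = 52.0
Eigenvalues: lambda_1 = -11.6056, lambda_2 = -4.3944
The function is concave.

1


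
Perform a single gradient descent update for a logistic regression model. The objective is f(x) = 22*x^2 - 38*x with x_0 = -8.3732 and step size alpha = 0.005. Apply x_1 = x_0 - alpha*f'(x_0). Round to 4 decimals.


We compute the gradient at x_0 and apply the update.
f'(x) = 44*x - 38
f'(-8.3732) = 44*-8.3732 - 38 = -406.4208
x_1 = -8.3732 - 0.005*-406.4208 = -6.3411


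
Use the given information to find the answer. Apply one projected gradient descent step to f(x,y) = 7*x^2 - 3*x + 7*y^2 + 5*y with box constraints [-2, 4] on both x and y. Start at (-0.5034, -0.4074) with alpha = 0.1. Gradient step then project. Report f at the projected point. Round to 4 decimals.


Step 1: Compute gradient at (-0.5034, -0.4074).
grad_x = 2*7*-0.5034 - 3 = -10.0476
grad_y = 2*7*-0.4074 + 5 = -0.7036
Step 2: Gradient step.
x_raw = -0.5034 - 0.1*-10.0476 = 0.5014
y_raw = -0.4074 - 0.1*-0.7036 = -0.337
Step 3: Project onto [-2, 4].
x_proj = clip(0.5014) = 0.5014
y_proj = clip(-0.337) = -0.337
Step 4: Evaluate f.
f(0.5014, -0.337) = -0.6346


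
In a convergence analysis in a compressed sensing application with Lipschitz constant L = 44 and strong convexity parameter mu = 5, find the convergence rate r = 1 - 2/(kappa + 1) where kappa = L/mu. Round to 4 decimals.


Step 1: Compute the condition number.
kappa = L/mu = 44/5 = 8.8
Step 2: Compute the convergence rate.
r = 1 - 2/(kappa + 1) = 1 - 2*mu/(L + mu) = (L - mu)/(L + mu) = 39/49 = 0.7959


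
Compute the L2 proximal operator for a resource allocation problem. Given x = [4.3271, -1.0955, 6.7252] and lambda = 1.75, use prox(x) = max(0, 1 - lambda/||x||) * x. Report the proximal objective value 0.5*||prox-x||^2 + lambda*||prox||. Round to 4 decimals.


Step 1: Compute ||x||.
||x|| = 8.0717
Step 2: Compute scaling factor.
scale = max(0, 1 - 1.75/8.0717) = 0.7832
Step 3: prox(x) = [3.389, -0.858, 5.2671]
||prox(x)|| = 6.3217
Step 4: Proximal objective.
0.5*||prox-x||^2 = 1.5313
lambda*||prox|| = 11.063
Total = 12.5942


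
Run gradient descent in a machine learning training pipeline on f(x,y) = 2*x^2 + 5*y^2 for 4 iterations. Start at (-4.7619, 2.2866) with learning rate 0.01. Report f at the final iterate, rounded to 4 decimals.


Gradient descent on f(x,y) = 2*x^2 + 5*y^2.
Starting point: (-4.7619, 2.2866), alpha = 0.01
Step 1: grad_x = 2*2*-4.7619 = -19.0476, grad_y = 2*5*2.2866 = 22.866
  x_1 = -4.7619 - 0.01*-19.0476 = -4.5714
  y_1 = 2.2866 - 0.01*22.866 = 2.0579
Step 2: grad_x = 2*2*-4.5714 = -18.2857, grad_y = 2*5*2.0579 = 20.5794
  x_2 = -4.5714 - 0.01*-18.2857 = -4.3886
  y_2 = 2.0579 - 0.01*20.5794 = 1.8521
Step 3: grad_x = 2*2*-4.3886 = -17.5543, grad_y = 2*5*1.8521 = 18.5215
  x_3 = -4.3886 - 0.01*-17.5543 = -4.213
  y_3 = 1.8521 - 0.01*18.5215 = 1.6669
Step 4: grad_x = 2*2*-4.213 = -16.8521, grad_y = 2*5*1.6669 = 16.6693
  x_4 = -4.213 - 0.01*-16.8521 = -4.0445
  y_4 = 1.6669 - 0.01*16.6693 = 1.5002
f(-4.0445, 1.5002) = 2*(-4.0445)^2 + 5*1.5002^2 = 43.9696


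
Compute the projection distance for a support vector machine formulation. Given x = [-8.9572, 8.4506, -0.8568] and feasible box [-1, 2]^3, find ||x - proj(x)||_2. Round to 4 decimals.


Project each component onto [-1, 2].
clip(-8.9572) = -1.0, clip(8.4506) = 2.0, clip(-0.8568) = -0.8568
Projection = [-1.0, 2.0, -0.8568]
Squared diffs: [63.317, 41.6102, 0.0]
Distance = sqrt(104.9272) = 10.2434


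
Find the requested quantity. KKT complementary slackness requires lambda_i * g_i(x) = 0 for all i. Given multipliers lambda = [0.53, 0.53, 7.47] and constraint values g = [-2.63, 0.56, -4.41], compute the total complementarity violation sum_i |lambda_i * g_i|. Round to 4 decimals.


KKT complementary slackness check:
lambda_1 * g_1 = 0.53 * -2.63 = -1.3939
lambda_2 * g_2 = 0.53 * 0.56 = 0.2968
lambda_3 * g_3 = 7.47 * -4.41 = -32.9427
Total violation = 1.3939 + 0.2968 + 32.9427 = 34.6334


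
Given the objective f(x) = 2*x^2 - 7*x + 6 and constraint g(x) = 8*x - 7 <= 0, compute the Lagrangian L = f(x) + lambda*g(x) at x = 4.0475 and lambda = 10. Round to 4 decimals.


Step 1: Evaluate f(x).
f(4.0475) = 2*4.0475^2 - 7*4.0475 + 6 = 10.432
Step 2: Evaluate g(x).
g(4.0475) = 8*4.0475 - 7 = 25.38
Step 3: Compute Lagrangian.
L = 10.432 + 10*25.38 = 264.232


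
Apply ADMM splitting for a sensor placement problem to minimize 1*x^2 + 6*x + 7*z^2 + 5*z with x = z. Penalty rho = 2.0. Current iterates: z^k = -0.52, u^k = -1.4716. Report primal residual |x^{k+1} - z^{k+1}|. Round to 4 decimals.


ADMM iteration with rho = 2.0, z^k = -0.52, u^k = -1.4716
Step 1: x-update.
Minimize 1*x^2 + 6*x + (2.0/2)*(x + 0.52 - 1.4716)^2
FOC: (2*1 + 2.0)*x = -6 + 2.0*(-0.52 + 1.4716)
x^{k+1} = -1.0242
Step 2: z-update.
Minimize 7*z^2 + 5*z + (2.0/2)*(-1.0242 - z - 1.4716)^2
FOC: (2*7 + 2.0)*z = -5 + 2.0*(-1.0242 - 1.4716)
z^{k+1} = -0.6245
Step 3: u-update.
u^{k+1} = -1.4716 - 1.0242 + 0.6245 = -1.8713
Step 4: Primal residual = |-1.0242 + 0.6245| = 0.3997


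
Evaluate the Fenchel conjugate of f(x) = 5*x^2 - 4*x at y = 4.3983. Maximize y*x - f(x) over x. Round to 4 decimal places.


f*(y) = sup_x {y*x - a*x^2 - b*x} = sup_x {(y-b)*x - a*x^2}
FOC: (y - b) - 2a*x = 0 => x* = (y - b)/(2a)
x* = (4.3983 + 4)/(2*5) = 0.8398
f*(4.3983) = (y-b)^2/(4a) = (4.3983 + 4)^2/(4*5)
= 70.5314/20 = 3.5266


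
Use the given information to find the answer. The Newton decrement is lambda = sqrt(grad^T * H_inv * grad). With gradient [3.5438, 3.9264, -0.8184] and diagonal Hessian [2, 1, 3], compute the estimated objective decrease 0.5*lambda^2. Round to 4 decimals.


Step 1: H is diagonal, so H^(-1) * g = [1.7719, 3.9264, -0.2728].
Step 2: g^T H^(-1) g = sum_i g_i^2 / H_ii
  = (3.5438)^2/2 + (3.9264)^2/1 + (-0.8184)^2/3
  = 6.2793 + 15.4166 + 0.2233 = 21.9191
Step 3: Objective decrease = 0.5 * g^T H^(-1) g = 10.9596


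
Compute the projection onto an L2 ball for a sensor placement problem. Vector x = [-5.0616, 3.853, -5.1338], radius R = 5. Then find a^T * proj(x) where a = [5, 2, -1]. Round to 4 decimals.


Step 1: Compute ||x|| (intermediates to 6 decimals).
||x|| = sqrt((-5.0616)^2 + 3.853^2 + (-5.1338)^2) = 8.17443
Step 2: Project.
Since ||x|| > R, scale = R/||x|| = 5/8.17443 = 0.611663, proj(x) = scale * x
proj(x) = [-3.095993, 2.356738, -3.140156]
Step 3: Dot product.
a^T * proj(x) = 5*(-3.095993) + 2*2.356738 - 1*(-3.140156) = -7.6263


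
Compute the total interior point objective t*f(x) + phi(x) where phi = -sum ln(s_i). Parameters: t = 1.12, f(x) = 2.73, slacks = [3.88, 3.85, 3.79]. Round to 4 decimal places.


Step 1: Compute log-barrier.
ln values: [1.3558, 1.3481, 1.3324]
phi = -(1.3558 + 1.3481 + 1.3324) = -4.0363
Step 2: Compute augmented objective.
t*f(x) = 1.12*2.73 = 3.0576
Total = 3.0576 - 4.0363 = -0.9787


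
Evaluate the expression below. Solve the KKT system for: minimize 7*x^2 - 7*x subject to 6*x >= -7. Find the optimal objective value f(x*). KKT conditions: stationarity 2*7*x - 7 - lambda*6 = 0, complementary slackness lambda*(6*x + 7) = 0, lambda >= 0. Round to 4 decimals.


Step 1: Try lambda = 0 (constraint inactive).
Stationarity: 2*7*x - 7 = 0
x* = 7/(2*7) = 0.5
Check constraint: 6*0.5 = 3.0 >= -7 -- satisfied.
Step 2: Compute optimal value.
f(x*) = 7*0.5^2 - 7*0.5 = -1.75


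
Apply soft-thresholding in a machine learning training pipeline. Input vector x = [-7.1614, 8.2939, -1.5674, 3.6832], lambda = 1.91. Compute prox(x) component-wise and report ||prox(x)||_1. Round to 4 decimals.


Soft-thresholding with lambda = 1.91:
prox(-7.1614) = sign(-7.1614)*max(|-7.1614| - 1.91, 0) = -5.2514
prox(8.2939) = sign(8.2939)*max(|8.2939| - 1.91, 0) = 6.3839
prox(-1.5674) = sign(-1.5674)*max(|-1.5674| - 1.91, 0) = 0.0
prox(3.6832) = sign(3.6832)*max(|3.6832| - 1.91, 0) = 1.7732
prox(x) = [-5.2514, 6.3839, 0.0, 1.7732]
||prox(x)||_1 = 5.2514 + 6.3839 + 0.0 + 1.7732 = 13.4085


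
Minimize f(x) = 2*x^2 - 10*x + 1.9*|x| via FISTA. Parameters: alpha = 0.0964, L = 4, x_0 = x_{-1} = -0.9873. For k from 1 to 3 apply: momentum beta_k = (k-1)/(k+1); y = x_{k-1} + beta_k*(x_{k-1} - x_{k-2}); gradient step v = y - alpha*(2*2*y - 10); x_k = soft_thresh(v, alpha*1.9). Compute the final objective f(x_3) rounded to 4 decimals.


FISTA on f(x) = 2*x^2 - 10*x + 1.9*|x|
L = 4, alpha = 0.0964
Iteration 1: beta = 0.0, y = -0.9873 + 0.0*(-0.9873 + 0.9873) = -0.9873
  grad(y) = -13.9492, v = y - alpha*grad = 0.3574
  prox(v) = soft_thresh(0.3574, 0.1832) = 0.1742
Iteration 2: beta = 0.3333, y = 0.1742 + 0.3333*(0.1742 + 0.9873) = 0.5614
  grad(y) = -7.7543, v = y - alpha*grad = 1.3089
  prox(v) = soft_thresh(1.3089, 0.1832) = 1.1258
Iteration 3: beta = 0.5, y = 1.1258 + 0.5*(1.1258 - 0.1742) = 1.6015
  grad(y) = -3.5938, v = y - alpha*grad = 1.948
  prox(v) = soft_thresh(1.948, 0.1832) = 1.7648
f(x_3) = 2*1.7648^2 - 10*1.7648 + 1.9*|1.7648| = -8.0659


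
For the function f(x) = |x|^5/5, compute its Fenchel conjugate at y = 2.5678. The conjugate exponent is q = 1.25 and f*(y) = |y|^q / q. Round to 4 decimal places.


The conjugate exponent q satisfies 1/p + 1/q = 1.
p = 5, so q = 5/(5 - 1) = 1.25
|y|^q = 2.5678^1.25 = 3.2505
f*(2.5678) = 3.2505 / 1.25 = 2.6004


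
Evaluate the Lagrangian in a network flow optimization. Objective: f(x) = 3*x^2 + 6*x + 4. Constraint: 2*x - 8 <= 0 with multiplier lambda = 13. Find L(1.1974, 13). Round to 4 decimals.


Step 1: Evaluate f(x).
f(1.1974) = 3*1.1974^2 + 6*1.1974 + 4 = 15.4857
Step 2: Evaluate g(x).
g(1.1974) = 2*1.1974 - 8 = -5.6052
Step 3: Compute Lagrangian.
L = 15.4857 + 13*-5.6052 = -57.3819


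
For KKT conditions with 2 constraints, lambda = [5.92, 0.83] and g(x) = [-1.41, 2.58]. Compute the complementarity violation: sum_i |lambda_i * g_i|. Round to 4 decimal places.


KKT complementary slackness check:
lambda_1 * g_1 = 5.92 * -1.41 = -8.3472
lambda_2 * g_2 = 0.83 * 2.58 = 2.1414
Total violation = 8.3472 + 2.1414 = 10.4886


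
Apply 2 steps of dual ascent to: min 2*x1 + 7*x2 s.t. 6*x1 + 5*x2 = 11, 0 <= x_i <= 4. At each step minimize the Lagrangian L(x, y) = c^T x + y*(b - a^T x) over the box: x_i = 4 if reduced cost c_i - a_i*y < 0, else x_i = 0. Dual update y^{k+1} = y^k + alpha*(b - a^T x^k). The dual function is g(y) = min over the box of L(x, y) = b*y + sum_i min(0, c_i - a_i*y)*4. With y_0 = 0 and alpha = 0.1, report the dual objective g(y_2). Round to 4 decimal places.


Dual ascent for LP: min 2*x1 + 7*x2, 6*x1 + 5*x2 = 11, 0 <= x_i <= 4
Step 1: y^k = 0.0, reduced costs: (2.0, 7.0)
  x^k = (0.0, 0.0), subgradient = b - a^T x = 11.0
  y^{k+1} = 0.0 + 0.1*11.0 = 1.1
Step 2: y^k = 1.1, reduced costs: (-4.6, 1.5)
  x^k = (4.0, 0.0), subgradient = b - a^T x = -13.0
  y^{k+1} = 1.1 + 0.1*-13.0 = -0.2
Dual objective at y_2 = -0.2: reduced costs (3.2, 8.0), box minimizer x = (0.0, 0.0)
g(y_2) = b*y + (c1 - a1*y)*x1 + (c2 - a2*y)*x2 = 11*(-0.2) + 3.2*0.0 + 8.0*0.0 = -2.2 + 0.0 + 0.0 = -2.2
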